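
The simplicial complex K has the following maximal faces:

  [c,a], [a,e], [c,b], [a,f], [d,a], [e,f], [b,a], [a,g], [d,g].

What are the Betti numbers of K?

K has 7 vertices, 9 edges.
rank ∂_0 = 0, rank ∂_1 = 6 ⇒ b_0 = 7 − 0 − 6 = 1; all invariant factors of ∂_1 are 1 so no torsion. So H_0 ≅ Z.
rank ∂_1 = 6, rank ∂_2 = 0 ⇒ b_1 = 9 − 6 − 0 = 3. So H_1 ≅ Z^3.

b_0 = 1, b_1 = 3.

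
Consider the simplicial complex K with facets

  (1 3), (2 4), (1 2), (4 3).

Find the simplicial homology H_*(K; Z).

Fix the vertex order 1 < 2 < 3 < 4 and write every simplex with vertices in increasing order. Then dim K = 1 and the simplices of K are:

  0-simplices (4): [1], [2], [3], [4]
  1-simplices (4): [1,2], [1,3], [2,4], [3,4]

so the chain groups are C_0 ≅ Z^4, C_1 ≅ Z^4.

∂_1: C_1 → C_0 is given by ∂[p,q] = [q] − [p].
This gives a 4×4 integer matrix of rank 3; reducing to Smith normal form yields diagonal entries (1,1,1).

Computing H_k = (kernel of ∂_k) / (image of ∂_{k+1}):

  H_0: rank C_0 − rank ∂_1 = 4 − 3 = 1, and the invariant factors of ∂_1 are all 1, so H_0 ≅ Z.
  H_1: rank ker ∂_1 − rank ∂_2 = (4 − 3) − 0 = 1, and there is no ∂_2, so H_1 ≅ Z.

(K is a triangulation of the circle S^1.)

H_0 = Z,  H_1 = Z.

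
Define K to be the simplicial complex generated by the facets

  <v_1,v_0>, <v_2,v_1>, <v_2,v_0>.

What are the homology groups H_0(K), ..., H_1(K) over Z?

H_0 = Z,  H_1 = Z.

We work with the vertex ordering v_0 < v_1 < v_2. The simplices of K, each written with vertices in increasing order, are:

  0-simplices (3): [v_0], [v_1], [v_2]
  1-simplices (3): [v_0,v_1], [v_0,v_2], [v_1,v_2]

giving chain groups C_0 ≅ Z^3, C_1 ≅ Z^3.

∂_1: C_1 → C_0 maps an edge to its endpoints' difference, ∂[p,q] = q − p. For instance
  ∂[v_0,v_1] = [v_1] − [v_0].
This gives a 3×3 integer matrix of rank 2; reducing to Smith normal form yields diagonal entries (1,1).

Now H_k = ker ∂_k / im ∂_{k+1}, so:

  H_0: rank C_0 − rank ∂_1 = 3 − 2 = 1, and the invariant factors of ∂_1 are all 1, so H_0 = Z.
  H_1: rank ker ∂_1 − rank ∂_2 = (3 − 2) − 0 = 1, and there is no ∂_2, so H_1 = Z.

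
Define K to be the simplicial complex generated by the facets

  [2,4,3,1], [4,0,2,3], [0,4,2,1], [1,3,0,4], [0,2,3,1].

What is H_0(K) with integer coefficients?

Take the total order 0 < 1 < 2 < 3 < 4 on the vertex set. Then K (dimension 3) consists of the simplices:

  0-simplices (5): [0], [1], [2], [3], [4]
  1-simplices (10): [0,1], [0,2], [0,3], [0,4], [1,2], [1,3], [1,4], [2,3], [2,4], [3,4]
  2-simplices (10): [0,1,2], [0,1,3], [0,1,4], [0,2,3], [0,2,4], [0,3,4], [1,2,3], [1,2,4], [1,3,4], [2,3,4]
  3-simplices (5): [0,1,2,3], [0,1,2,4], [0,1,3,4], [0,2,3,4], [1,2,3,4]

Hence C_0 ≅ Z^5, C_1 ≅ Z^10, C_2 ≅ Z^10, C_3 ≅ Z^5.

Boundary ∂_1: C_1 → C_0 is given by ∂[p,q] = [q] − [p]. For instance
  ∂[0,2] = [2] − [0].
This gives a 5×10 integer matrix of rank 4; reducing to Smith normal form yields diagonal entries (1,1,1,1).

The boundary map ∂_2: C_2 → C_1 acts by ∂[p,q,r] = [q,r] − [p,r] + [p,q]. For instance
  ∂[0,2,3] = [2,3] − [0,3] + [0,2],
  ∂[0,2,4] = [2,4] − [0,4] + [0,2].
As a 10×10 matrix over Z this has rank 6, with invariant factors (1,1,1,1,1,1).

∂_3: C_3 → C_2 sends each 3-simplex σ to the alternating sum Σ_i (−1)^i (σ with its i-th vertex removed). For instance
  ∂[1,2,3,4] = [2,3,4] − [1,3,4] + [1,2,4] − [1,2,3],
  ∂[0,1,3,4] = [1,3,4] − [0,3,4] + [0,1,4] − [0,1,3].
As a 10×5 matrix over Z this has rank 4, with invariant factors (1,1,1,1).

Reading off H_k = ker ∂_k / im ∂_{k+1}:

  H_0: rank C_0 − rank ∂_1 = 5 − 4 = 1, and the invariant factors of ∂_1 are all 1, so H_0 ≅ Z.

H_0 ≅ Z.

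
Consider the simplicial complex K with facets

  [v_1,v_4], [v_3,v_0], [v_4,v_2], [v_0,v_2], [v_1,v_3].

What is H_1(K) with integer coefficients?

Take the total order v_0 < v_1 < v_2 < v_3 < v_4 on the vertex set. Then K (dimension 1) consists of the simplices:

  0-simplices (5): [v_0], [v_1], [v_2], [v_3], [v_4]
  1-simplices (5): [v_0,v_2], [v_0,v_3], [v_1,v_3], [v_1,v_4], [v_2,v_4]

Hence C_0 ≅ Z^5, C_1 ≅ Z^5.

The boundary map ∂_1: C_1 → C_0 sends each edge [p,q] (with p < q) to q − p.
As a 5×5 matrix over Z this has rank 4, with invariant factors (1,1,1,1).

Reading off H_k = ker ∂_k / im ∂_{k+1}:

  H_1: rank ker ∂_1 − rank ∂_2 = (5 − 4) − 0 = 1, and there is no ∂_2, so H_1 = Z.

H_1 = Z.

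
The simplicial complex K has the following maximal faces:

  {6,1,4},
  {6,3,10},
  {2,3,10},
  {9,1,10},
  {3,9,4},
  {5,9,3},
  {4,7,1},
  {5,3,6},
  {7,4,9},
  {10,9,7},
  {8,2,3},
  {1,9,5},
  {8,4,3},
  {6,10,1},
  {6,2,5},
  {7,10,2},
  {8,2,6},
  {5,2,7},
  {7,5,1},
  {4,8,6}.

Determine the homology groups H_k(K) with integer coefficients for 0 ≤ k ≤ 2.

We work with the vertex ordering 1 < 2 < 3 < 4 < 5 < 6 < 7 < 8 < 9 < 10. The simplices of K, each written with vertices in increasing order, are:

  0-simplices (10): [1], [2], [3], [4], [5], [6], [7], [8], [9], [10]
  1-simplices (30): (30 of them)
  2-simplices (20): (20 of them)

Hence C_0 ≅ Z^10, C_1 ≅ Z^30, C_2 ≅ Z^20.

Boundary ∂_1: C_1 → C_0 is given by ∂[p,q] = [q] − [p]. For instance
  ∂[1,9] = [9] − [1].
As a 10×30 matrix over Z this has rank 9, with invariant factors (1,1,1,1,1,1,1,1,1).

The boundary map ∂_2: C_2 → C_1 sends each 2-simplex [p,q,r] to [q,r] − [p,r] + [p,q]. For instance
  ∂[7,9,10] = [9,10] − [7,10] + [7,9],
  ∂[1,9,10] = [9,10] − [1,10] + [1,9].
The resulting 30×20 matrix has rank 20, and its Smith normal form has invariant factors (1,1,1,1,1,1,1,1,1,1,1,1,1,1,1,1,1,1,1,2).

Reading off H_k = ker ∂_k / im ∂_{k+1}:

  H_0: rank C_0 − rank ∂_1 = 10 − 9 = 1, and the invariant factors of ∂_1 are all 1, so H_0 = Z.
  H_1: rank ker ∂_1 − rank ∂_2 = (30 − 9) − 20 = 1, and ∂_2 has invariant factor 2 > 1, so H_1 = Z ⊕ Z/2.
  H_2: rank ker ∂_2 − rank ∂_3 = (20 − 20) − 0 = 0, and there is no ∂_3, so H_2 = 0.

As a check, the Euler characteristic is 10 − 30 + 20 = 0, which agrees with 1 − 1 + 0 = 0.

H_0 = Z,  H_1 = Z ⊕ Z/2,  H_2 = 0.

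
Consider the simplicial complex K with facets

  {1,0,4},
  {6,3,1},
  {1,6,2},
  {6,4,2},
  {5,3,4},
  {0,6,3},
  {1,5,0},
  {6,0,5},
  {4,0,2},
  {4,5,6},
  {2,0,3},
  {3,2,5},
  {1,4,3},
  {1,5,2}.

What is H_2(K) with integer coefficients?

H_2 ≅ Z.

Fix the vertex order 0 < 1 < 2 < 3 < 4 < 5 < 6 and write every simplex with vertices in increasing order. Then dim K = 2 and the simplices of K are:

  0-simplices (7): [0], [1], [2], [3], [4], [5], [6]
  1-simplices (21): [0,1], [0,2], [0,3], [0,4], [0,5], [0,6], [1,2], [1,3], [1,4], [1,5], [1,6], [2,3], [2,4], [2,5], [2,6], [3,4], [3,5], [3,6], [4,5], [4,6], [5,6]
  2-simplices (14): [0,1,4], [0,1,5], [0,2,3], [0,2,4], [0,3,6], [0,5,6], [1,2,5], [1,2,6], [1,3,4], [1,3,6], [2,3,5], [2,4,6], [3,4,5], [4,5,6]

so the chain groups are C_0 ≅ Z^7, C_1 ≅ Z^21, C_2 ≅ Z^14.

The boundary map ∂_1: C_1 → C_0 is given by ∂[p,q] = [q] − [p]. For instance
  ∂[0,5] = [5] − [0].
As a 7×21 matrix over Z this has rank 6, with invariant factors (1,1,1,1,1,1).

Boundary ∂_2: C_2 → C_1 acts by ∂[p,q,r] = [q,r] − [p,r] + [p,q]. For instance
  ∂[3,4,5] = [4,5] − [3,5] + [3,4],
  ∂[1,2,6] = [2,6] − [1,6] + [1,2].
The resulting 21×14 matrix has rank 13, and its Smith normal form has invariant factors (1,1,1,1,1,1,1,1,1,1,1,1,1).

Reading off H_k = ker ∂_k / im ∂_{k+1}:

  H_2: rank ker ∂_2 − rank ∂_3 = (14 − 13) − 0 = 1, and there is no ∂_3, so H_2 ≅ Z.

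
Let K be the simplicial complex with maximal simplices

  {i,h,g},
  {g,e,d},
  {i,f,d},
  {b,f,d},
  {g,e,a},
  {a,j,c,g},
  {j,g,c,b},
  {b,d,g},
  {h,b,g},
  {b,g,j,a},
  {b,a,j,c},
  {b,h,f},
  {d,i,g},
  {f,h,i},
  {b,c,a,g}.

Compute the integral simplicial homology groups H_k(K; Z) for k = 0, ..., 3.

H_0 = Z,  H_1 = 0,  H_2 = Z,  H_3 = Z.

Take the total order a < b < c < d < e < f < g < h < i < j on the vertex set. Then K (dimension 3) consists of the simplices:

  0-simplices (10): a, b, c, d, e, f, g, h, i, j
  1-simplices (24): ab, ac, ae, ag, aj, bc, bd, bf, bg, bh, bj, cg, cj, de, df, dg, di, eg, fh, fi, gh, gi, gj, hi
  2-simplices (20): abc, abg, abj, acg, acj, aeg, agj, bcg, bcj, bdf, bdg, bfh, bgh, bgj, cgj, deg, dfi, dgi, fhi, ghi
  3-simplices (5): abcg, abcj, abgj, acgj, bcgj

so the chain groups are C_0 ≅ Z^10, C_1 ≅ Z^24, C_2 ≅ Z^20, C_3 ≅ Z^5.

∂_1: C_1 → C_0 maps an edge to its endpoints' difference, ∂[p,q] = q − p. For instance
  ∂bg = g − b.
As a 10×24 matrix over Z this has rank 9, with invariant factors (1,1,1,1,1,1,1,1,1).

∂_2: C_2 → C_1 sends each 2-simplex [p,q,r] to [q,r] − [p,r] + [p,q]. For instance
  ∂agj = gj − aj + ag,
  ∂bcg = cg − bg + bc.
The resulting 24×20 matrix has rank 15, and its Smith normal form has invariant factors (1,1,1,1,1,1,1,1,1,1,1,1,1,1,1).

The boundary map ∂_3: C_3 → C_2 sends each 3-simplex σ to the alternating sum Σ_i (−1)^i (σ with its i-th vertex removed). For instance
  ∂bcgj = cgj − bgj + bcj − bcg,
  ∂abcg = bcg − acg + abg − abc.
The resulting 20×5 matrix has rank 4, and its Smith normal form has invariant factors (1,1,1,1).

Reading off H_k = ker ∂_k / im ∂_{k+1}:

  H_0: rank C_0 − rank ∂_1 = 10 − 9 = 1, and the invariant factors of ∂_1 are all 1, so H_0 ≅ Z.
  H_1: rank ker ∂_1 − rank ∂_2 = (24 − 9) − 15 = 0, and the invariant factors of ∂_2 are all 1, so H_1 ≅ 0.
  H_2: rank ker ∂_2 − rank ∂_3 = (20 − 15) − 4 = 1, and the invariant factors of ∂_3 are all 1, so H_2 ≅ Z.
  H_3: rank ker ∂_3 − rank ∂_4 = (5 − 4) − 0 = 1, and there is no ∂_4, so H_3 ≅ Z.

As a check, the Euler characteristic is 10 − 24 + 20 − 5 = 1, which agrees with 1 − 0 + 1 − 1 = 1.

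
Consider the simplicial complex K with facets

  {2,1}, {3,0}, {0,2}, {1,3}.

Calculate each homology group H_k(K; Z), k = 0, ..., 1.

K has 4 vertices, 4 edges.
rank ∂_0 = 0, rank ∂_1 = 3 ⇒ b_0 = 4 − 0 − 3 = 1; all invariant factors of ∂_1 are 1 so no torsion. So H_0 = Z.
rank ∂_1 = 3, rank ∂_2 = 0 ⇒ b_1 = 4 − 3 − 0 = 1. So H_1 = Z.

H_0 ≅ Z,  H_1 ≅ Z.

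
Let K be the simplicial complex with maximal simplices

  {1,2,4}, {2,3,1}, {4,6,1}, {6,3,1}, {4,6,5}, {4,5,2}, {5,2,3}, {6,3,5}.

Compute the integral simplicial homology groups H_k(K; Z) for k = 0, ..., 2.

Fix the vertex order 1 < 2 < 3 < 4 < 5 < 6 and write every simplex with vertices in increasing order. Then dim K = 2 and the simplices of K are:

  0-simplices (6): [1], [2], [3], [4], [5], [6]
  1-simplices (12): [1,2], [1,3], [1,4], [1,6], [2,3], [2,4], [2,5], [3,5], [3,6], [4,5], [4,6], [5,6]
  2-simplices (8): [1,2,3], [1,2,4], [1,3,6], [1,4,6], [2,3,5], [2,4,5], [3,5,6], [4,5,6]

so the chain groups are C_0 ≅ Z^6, C_1 ≅ Z^12, C_2 ≅ Z^8.

Boundary ∂_1: C_1 → C_0 is given by ∂[p,q] = [q] − [p].
This gives a 6×12 integer matrix of rank 5; reducing to Smith normal form yields diagonal entries (1,1,1,1,1).

∂_2: C_2 → C_1 sends each 2-simplex [p,q,r] to [q,r] − [p,r] + [p,q]. For instance
  ∂[1,4,6] = [4,6] − [1,6] + [1,4],
  ∂[1,3,6] = [3,6] − [1,6] + [1,3].
The 12×8 boundary matrix has rank 7 and Smith normal form diag(1,1,1,1,1,1,1).

Reading off H_k = ker ∂_k / im ∂_{k+1}:

  H_0: rank C_0 − rank ∂_1 = 6 − 5 = 1, and the invariant factors of ∂_1 are all 1, so H_0 = Z.
  H_1: rank ker ∂_1 − rank ∂_2 = (12 − 5) − 7 = 0, and the invariant factors of ∂_2 are all 1, so H_1 = 0.
  H_2: rank ker ∂_2 − rank ∂_3 = (8 − 7) − 0 = 1, and there is no ∂_3, so H_2 = Z.

(K is a triangulation of the 2-sphere S^2.)

H_0 = Z,  H_1 = 0,  H_2 = Z.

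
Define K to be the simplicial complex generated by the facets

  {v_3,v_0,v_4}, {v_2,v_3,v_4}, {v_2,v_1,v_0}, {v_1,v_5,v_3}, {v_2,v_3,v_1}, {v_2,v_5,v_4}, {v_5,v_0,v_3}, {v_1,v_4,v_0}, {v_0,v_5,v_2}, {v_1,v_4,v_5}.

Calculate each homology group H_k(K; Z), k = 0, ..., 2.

Take the total order v_0 < v_1 < v_2 < v_3 < v_4 < v_5 on the vertex set. Then K (dimension 2) consists of the simplices:

  0-simplices (6): [v_0], [v_1], [v_2], [v_3], [v_4], [v_5]
  1-simplices (15): (15 of them)
  2-simplices (10): [v_0,v_1,v_2], [v_0,v_1,v_4], [v_0,v_2,v_5], [v_0,v_3,v_4], [v_0,v_3,v_5], [v_1,v_2,v_3], [v_1,v_3,v_5], [v_1,v_4,v_5], [v_2,v_3,v_4], [v_2,v_4,v_5]

so the chain groups are C_0 ≅ Z^6, C_1 ≅ Z^15, C_2 ≅ Z^10.

∂_1: C_1 → C_0 sends each edge [p,q] (with p < q) to q − p. For instance
  ∂[v_0,v_2] = [v_2] − [v_0].
The resulting 6×15 matrix has rank 5, and its Smith normal form has invariant factors (1,1,1,1,1).

Boundary ∂_2: C_2 → C_1 sends each 2-simplex [p,q,r] to [q,r] − [p,r] + [p,q]. For instance
  ∂[v_1,v_4,v_5] = [v_4,v_5] − [v_1,v_5] + [v_1,v_4],
  ∂[v_0,v_1,v_2] = [v_1,v_2] − [v_0,v_2] + [v_0,v_1].
This gives a 15×10 integer matrix of rank 10; reducing to Smith normal form yields diagonal entries (1,1,1,1,1,1,1,1,1,2).

Reading off H_k = ker ∂_k / im ∂_{k+1}:

  H_0: rank C_0 − rank ∂_1 = 6 − 5 = 1, and the invariant factors of ∂_1 are all 1, so H_0 ≅ Z.
  H_1: rank ker ∂_1 − rank ∂_2 = (15 − 5) − 10 = 0, and ∂_2 has invariant factor 2 > 1, so H_1 ≅ Z/2Z.
  H_2: rank ker ∂_2 − rank ∂_3 = (10 − 10) − 0 = 0, and there is no ∂_3, so H_2 ≅ 0.

(K is a triangulation of the real projective plane RP^2.)

H_0 ≅ Z,  H_1 ≅ Z/2Z,  H_2 = 0.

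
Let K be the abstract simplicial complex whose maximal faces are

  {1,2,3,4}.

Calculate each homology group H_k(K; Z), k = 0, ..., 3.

Take the total order 1 < 2 < 3 < 4 on the vertex set. Then K (dimension 3) consists of the simplices:

  0-simplices (4): [1], [2], [3], [4]
  1-simplices (6): [1,2], [1,3], [1,4], [2,3], [2,4], [3,4]
  2-simplices (4): [1,2,3], [1,2,4], [1,3,4], [2,3,4]
  3-simplices (1): [1,2,3,4]

Hence C_0 ≅ Z^4, C_1 ≅ Z^6, C_2 ≅ Z^4, C_3 ≅ Z^1.

∂_1: C_1 → C_0 maps an edge to its endpoints' difference, ∂[p,q] = q − p.
The resulting 4×6 matrix has rank 3, and its Smith normal form has invariant factors (1,1,1).

∂_2: C_2 → C_1 maps a triangle to the signed sum of its edges. For instance
  ∂[1,2,4] = [2,4] − [1,4] + [1,2],
  ∂[2,3,4] = [3,4] − [2,4] + [2,3].
The 6×4 boundary matrix has rank 3 and Smith normal form diag(1,1,1).

The boundary map ∂_3: C_3 → C_2 sends each 3-simplex σ to the alternating sum Σ_i (−1)^i (σ with its i-th vertex removed). For instance
  ∂[1,2,3,4] = [2,3,4] − [1,3,4] + [1,2,4] − [1,2,3].
The resulting 4×1 matrix has rank 1, and its Smith normal form has invariant factors (1).

Now H_k = ker ∂_k / im ∂_{k+1}, so:

  H_0: rank C_0 − rank ∂_1 = 4 − 3 = 1, and the invariant factors of ∂_1 are all 1, so H_0 ≅ Z.
  H_1: rank ker ∂_1 − rank ∂_2 = (6 − 3) − 3 = 0, and the invariant factors of ∂_2 are all 1, so H_1 ≅ 0.
  H_2: rank ker ∂_2 − rank ∂_3 = (4 − 3) − 1 = 0, and the invariant factors of ∂_3 are all 1, so H_2 ≅ 0.
  H_3: rank ker ∂_3 − rank ∂_4 = (1 − 1) − 0 = 0, and there is no ∂_4, so H_3 ≅ 0.

As a check, the Euler characteristic is 4 − 6 + 4 − 1 = 1, which agrees with 1 − 0 + 0 − 0 = 1.
(K is a triangulation of the 3-simplex.)

H_0 = Z,  H_1 = 0,  H_2 = 0,  H_3 = 0.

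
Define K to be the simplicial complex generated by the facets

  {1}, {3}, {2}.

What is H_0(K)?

Take the total order 1 < 2 < 3 on the vertex set. Then K (dimension 0) consists of the simplices:

  0-simplices (3): [1], [2], [3]

so the chain groups are C_0 ≅ Z^3.

Reading off H_k = ker ∂_k / im ∂_{k+1}:

  H_0: rank C_0 − rank ∂_1 = 3 − 0 = 3, and there is no ∂_1, so H_0 = Z^3.

(K is a triangulation of a set of 3 points.)

H_0 ≅ Z^3.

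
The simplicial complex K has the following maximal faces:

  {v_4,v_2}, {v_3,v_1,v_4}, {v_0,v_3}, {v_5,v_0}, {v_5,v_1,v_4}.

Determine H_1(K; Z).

K has 6 vertices, 8 edges, 2 triangles.
rank ∂_1 = 5, rank ∂_2 = 2 ⇒ b_1 = 8 − 5 − 2 = 1; all invariant factors of ∂_2 are 1 so no torsion. So H_1 ≅ Z.

H_1 = Z.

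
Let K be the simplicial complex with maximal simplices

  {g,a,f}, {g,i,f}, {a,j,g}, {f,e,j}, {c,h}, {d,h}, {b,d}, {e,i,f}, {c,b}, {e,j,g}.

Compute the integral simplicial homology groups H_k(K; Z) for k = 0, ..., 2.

H_0 ≅ Z^2,  H_1 ≅ Z^2,  H_2 = 0.

Fix the vertex order a < b < c < d < e < f < g < h < i < j and write every simplex with vertices in increasing order. Then dim K = 2 and the simplices of K are:

  0-simplices (10): a, b, c, d, e, f, g, h, i, j
  1-simplices (16): af, ag, aj, bc, bd, ch, dh, ef, eg, ei, ej, fg, fi, fj, gi, gj
  2-simplices (6): afg, agj, efi, efj, egj, fgi

so the chain groups are C_0 ≅ Z^10, C_1 ≅ Z^16, C_2 ≅ Z^6.

Boundary ∂_1: C_1 → C_0 sends each edge [p,q] (with p < q) to q − p.
This gives a 10×16 integer matrix of rank 8; reducing to Smith normal form yields diagonal entries (1,1,1,1,1,1,1,1).

The boundary map ∂_2: C_2 → C_1 sends each 2-simplex [p,q,r] to [q,r] − [p,r] + [p,q]. For instance
  ∂efi = fi − ei + ef,
  ∂agj = gj − aj + ag.
This gives a 16×6 integer matrix of rank 6; reducing to Smith normal form yields diagonal entries (1,1,1,1,1,1).

Reading off H_k = ker ∂_k / im ∂_{k+1}:

  H_0: rank C_0 − rank ∂_1 = 10 − 8 = 2, and the invariant factors of ∂_1 are all 1, so H_0 ≅ Z^2.
  H_1: rank ker ∂_1 − rank ∂_2 = (16 − 8) − 6 = 2, and the invariant factors of ∂_2 are all 1, so H_1 ≅ Z^2.
  H_2: rank ker ∂_2 − rank ∂_3 = (6 − 6) − 0 = 0, and there is no ∂_3, so H_2 ≅ 0.

As a check, the Euler characteristic is 10 − 16 + 6 = 0, which agrees with 2 − 2 + 0 = 0.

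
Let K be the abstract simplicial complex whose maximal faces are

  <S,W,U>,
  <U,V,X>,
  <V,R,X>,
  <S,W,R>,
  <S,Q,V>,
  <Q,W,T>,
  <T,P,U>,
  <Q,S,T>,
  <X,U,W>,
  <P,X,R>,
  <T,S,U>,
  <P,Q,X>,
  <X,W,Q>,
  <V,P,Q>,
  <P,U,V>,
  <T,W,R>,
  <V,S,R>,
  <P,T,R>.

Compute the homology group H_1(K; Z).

K has 9 vertices, 27 edges, 18 triangles.
rank ∂_1 = 8, rank ∂_2 = 18 ⇒ b_1 = 27 − 8 − 18 = 1; ∂_2 has invariant factor(s) [2] giving torsion. So H_1 = Z ⊕ Z/2Z.

H_1 = Z ⊕ Z/2Z.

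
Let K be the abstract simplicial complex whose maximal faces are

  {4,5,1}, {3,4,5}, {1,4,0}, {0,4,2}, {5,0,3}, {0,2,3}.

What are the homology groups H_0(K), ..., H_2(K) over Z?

H_0 ≅ Z,  H_1 ≅ Z,  H_2 = 0.

We work with the vertex ordering 0 < 1 < 2 < 3 < 4 < 5. The simplices of K, each written with vertices in increasing order, are:

  0-simplices (6): [0], [1], [2], [3], [4], [5]
  1-simplices (12): [0,1], [0,2], [0,3], [0,4], [0,5], [1,4], [1,5], [2,3], [2,4], [3,4], [3,5], [4,5]
  2-simplices (6): [0,1,4], [0,2,3], [0,2,4], [0,3,5], [1,4,5], [3,4,5]

so the chain groups are C_0 ≅ Z^6, C_1 ≅ Z^12, C_2 ≅ Z^6.

The boundary map ∂_1: C_1 → C_0 sends each edge [p,q] (with p < q) to q − p. For instance
  ∂[1,5] = [5] − [1].
The resulting 6×12 matrix has rank 5, and its Smith normal form has invariant factors (1,1,1,1,1).

The boundary map ∂_2: C_2 → C_1 sends each 2-simplex [p,q,r] to [q,r] − [p,r] + [p,q]. For instance
  ∂[0,2,3] = [2,3] − [0,3] + [0,2],
  ∂[1,4,5] = [4,5] − [1,5] + [1,4].
As a 12×6 matrix over Z this has rank 6, with invariant factors (1,1,1,1,1,1).

Now H_k = ker ∂_k / im ∂_{k+1}, so:

  H_0: rank C_0 − rank ∂_1 = 6 − 5 = 1, and the invariant factors of ∂_1 are all 1, so H_0 ≅ Z.
  H_1: rank ker ∂_1 − rank ∂_2 = (12 − 5) − 6 = 1, and the invariant factors of ∂_2 are all 1, so H_1 ≅ Z.
  H_2: rank ker ∂_2 − rank ∂_3 = (6 − 6) − 0 = 0, and there is no ∂_3, so H_2 ≅ 0.

(K is a triangulation of the cylinder S^1 x I.)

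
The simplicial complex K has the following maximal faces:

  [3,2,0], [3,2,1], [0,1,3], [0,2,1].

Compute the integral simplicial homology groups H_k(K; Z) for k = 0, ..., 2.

H_0 = Z,  H_1 = 0,  H_2 = Z.

K has 4 vertices, 6 edges, 4 triangles.
rank ∂_0 = 0, rank ∂_1 = 3 ⇒ b_0 = 4 − 0 − 3 = 1; all invariant factors of ∂_1 are 1 so no torsion. So H_0 ≅ Z.
rank ∂_1 = 3, rank ∂_2 = 3 ⇒ b_1 = 6 − 3 − 3 = 0; all invariant factors of ∂_2 are 1 so no torsion. So H_1 ≅ 0.
rank ∂_2 = 3, rank ∂_3 = 0 ⇒ b_2 = 4 − 3 − 0 = 1. So H_2 ≅ Z.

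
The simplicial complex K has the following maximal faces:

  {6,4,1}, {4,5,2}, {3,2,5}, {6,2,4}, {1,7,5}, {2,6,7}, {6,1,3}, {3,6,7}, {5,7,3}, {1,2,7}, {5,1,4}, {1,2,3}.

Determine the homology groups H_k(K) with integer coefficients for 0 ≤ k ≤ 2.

H_0 = Z,  H_1 = Z/2,  H_2 = 0.

K has 7 vertices, 18 edges, 12 triangles.
rank ∂_0 = 0, rank ∂_1 = 6 ⇒ b_0 = 7 − 0 − 6 = 1; all invariant factors of ∂_1 are 1 so no torsion. So H_0 ≅ Z.
rank ∂_1 = 6, rank ∂_2 = 12 ⇒ b_1 = 18 − 6 − 12 = 0; ∂_2 has invariant factor(s) [2] giving torsion. So H_1 ≅ Z/2.
rank ∂_2 = 12, rank ∂_3 = 0 ⇒ b_2 = 12 − 12 − 0 = 0. So H_2 ≅ 0.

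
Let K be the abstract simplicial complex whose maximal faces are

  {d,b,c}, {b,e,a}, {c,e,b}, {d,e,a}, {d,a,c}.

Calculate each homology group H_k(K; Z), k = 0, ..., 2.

H_0 = Z,  H_1 = Z,  H_2 = 0.

K has 5 vertices, 10 edges, 5 triangles.
rank ∂_0 = 0, rank ∂_1 = 4 ⇒ b_0 = 5 − 0 − 4 = 1; all invariant factors of ∂_1 are 1 so no torsion. So H_0 = Z.
rank ∂_1 = 4, rank ∂_2 = 5 ⇒ b_1 = 10 − 4 − 5 = 1; all invariant factors of ∂_2 are 1 so no torsion. So H_1 = Z.
rank ∂_2 = 5, rank ∂_3 = 0 ⇒ b_2 = 5 − 5 − 0 = 0. So H_2 = 0.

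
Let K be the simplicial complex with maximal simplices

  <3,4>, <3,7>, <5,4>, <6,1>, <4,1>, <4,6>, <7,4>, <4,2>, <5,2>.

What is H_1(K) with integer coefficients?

H_1 ≅ Z^3.

K has 7 vertices, 9 edges.
rank ∂_1 = 6, rank ∂_2 = 0 ⇒ b_1 = 9 − 6 − 0 = 3. So H_1 = Z^3.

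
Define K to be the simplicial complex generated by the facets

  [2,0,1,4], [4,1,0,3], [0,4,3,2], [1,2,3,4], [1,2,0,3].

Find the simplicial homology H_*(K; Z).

Fix the vertex order 0 < 1 < 2 < 3 < 4 and write every simplex with vertices in increasing order. Then dim K = 3 and the simplices of K are:

  0-simplices (5): [0], [1], [2], [3], [4]
  1-simplices (10): [0,1], [0,2], [0,3], [0,4], [1,2], [1,3], [1,4], [2,3], [2,4], [3,4]
  2-simplices (10): [0,1,2], [0,1,3], [0,1,4], [0,2,3], [0,2,4], [0,3,4], [1,2,3], [1,2,4], [1,3,4], [2,3,4]
  3-simplices (5): [0,1,2,3], [0,1,2,4], [0,1,3,4], [0,2,3,4], [1,2,3,4]

so the chain groups are C_0 ≅ Z^5, C_1 ≅ Z^10, C_2 ≅ Z^10, C_3 ≅ Z^5.

Boundary ∂_1: C_1 → C_0 maps an edge to its endpoints' difference, ∂[p,q] = q − p. For instance
  ∂[0,3] = [3] − [0].
As a 5×10 matrix over Z this has rank 4, with invariant factors (1,1,1,1).

∂_2: C_2 → C_1 maps a triangle to the signed sum of its edges. For instance
  ∂[0,2,4] = [2,4] − [0,4] + [0,2],
  ∂[0,3,4] = [3,4] − [0,4] + [0,3].
As a 10×10 matrix over Z this has rank 6, with invariant factors (1,1,1,1,1,1).

∂_3: C_3 → C_2 sends each 3-simplex σ to the alternating sum Σ_i (−1)^i (σ with its i-th vertex removed). For instance
  ∂[0,2,3,4] = [2,3,4] − [0,3,4] + [0,2,4] − [0,2,3],
  ∂[0,1,2,4] = [1,2,4] − [0,2,4] + [0,1,4] − [0,1,2].
The resulting 10×5 matrix has rank 4, and its Smith normal form has invariant factors (1,1,1,1).

Now H_k = ker ∂_k / im ∂_{k+1}, so:

  H_0: rank C_0 − rank ∂_1 = 5 − 4 = 1, and the invariant factors of ∂_1 are all 1, so H_0 ≅ Z.
  H_1: rank ker ∂_1 − rank ∂_2 = (10 − 4) − 6 = 0, and the invariant factors of ∂_2 are all 1, so H_1 ≅ 0.
  H_2: rank ker ∂_2 − rank ∂_3 = (10 − 6) − 4 = 0, and the invariant factors of ∂_3 are all 1, so H_2 ≅ 0.
  H_3: rank ker ∂_3 − rank ∂_4 = (5 − 4) − 0 = 1, and there is no ∂_4, so H_3 ≅ Z.

As a check, the Euler characteristic is 5 − 10 + 10 − 5 = 0, which agrees with 1 − 0 + 0 − 1 = 0.

H_0 = Z,  H_1 = 0,  H_2 = 0,  H_3 = Z.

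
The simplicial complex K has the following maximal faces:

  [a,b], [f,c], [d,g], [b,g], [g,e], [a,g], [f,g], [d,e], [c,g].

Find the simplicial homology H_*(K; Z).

We work with the vertex ordering a < b < c < d < e < f < g. The simplices of K, each written with vertices in increasing order, are:

  0-simplices (7): a, b, c, d, e, f, g
  1-simplices (9): ab, ag, bg, cf, cg, de, dg, eg, fg

giving chain groups C_0 ≅ Z^7, C_1 ≅ Z^9.

∂_1: C_1 → C_0 maps an edge to its endpoints' difference, ∂[p,q] = q − p.
As a 7×9 matrix over Z this has rank 6, with invariant factors (1,1,1,1,1,1).

From H_k ≅ ker(∂_k) / im(∂_{k+1}) we obtain:

  H_0: rank C_0 − rank ∂_1 = 7 − 6 = 1, and the invariant factors of ∂_1 are all 1, so H_0 = Z.
  H_1: rank ker ∂_1 − rank ∂_2 = (9 − 6) − 0 = 3, and there is no ∂_2, so H_1 = Z^3.

As a check, the Euler characteristic is 7 − 9 = -2, which agrees with 1 − 3 = -2.

H_0 = Z,  H_1 = Z^3.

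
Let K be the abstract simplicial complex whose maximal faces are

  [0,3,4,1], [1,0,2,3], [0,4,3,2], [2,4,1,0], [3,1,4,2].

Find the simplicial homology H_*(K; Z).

Take the total order 0 < 1 < 2 < 3 < 4 on the vertex set. Then K (dimension 3) consists of the simplices:

  0-simplices (5): [0], [1], [2], [3], [4]
  1-simplices (10): [0,1], [0,2], [0,3], [0,4], [1,2], [1,3], [1,4], [2,3], [2,4], [3,4]
  2-simplices (10): [0,1,2], [0,1,3], [0,1,4], [0,2,3], [0,2,4], [0,3,4], [1,2,3], [1,2,4], [1,3,4], [2,3,4]
  3-simplices (5): [0,1,2,3], [0,1,2,4], [0,1,3,4], [0,2,3,4], [1,2,3,4]

giving chain groups C_0 ≅ Z^5, C_1 ≅ Z^10, C_2 ≅ Z^10, C_3 ≅ Z^5.

Boundary ∂_1: C_1 → C_0 maps an edge to its endpoints' difference, ∂[p,q] = q − p. For instance
  ∂[0,1] = [1] − [0].
The resulting 5×10 matrix has rank 4, and its Smith normal form has invariant factors (1,1,1,1).

Boundary ∂_2: C_2 → C_1 maps a triangle to the signed sum of its edges. For instance
  ∂[0,2,3] = [2,3] − [0,3] + [0,2],
  ∂[0,1,2] = [1,2] − [0,2] + [0,1].
The 10×10 boundary matrix has rank 6 and Smith normal form diag(1,1,1,1,1,1).

Boundary ∂_3: C_3 → C_2 sends each 3-simplex σ to the alternating sum Σ_i (−1)^i (σ with its i-th vertex removed). For instance
  ∂[0,1,3,4] = [1,3,4] − [0,3,4] + [0,1,4] − [0,1,3],
  ∂[0,1,2,4] = [1,2,4] − [0,2,4] + [0,1,4] − [0,1,2].
As a 10×5 matrix over Z this has rank 4, with invariant factors (1,1,1,1).

Computing H_k = (kernel of ∂_k) / (image of ∂_{k+1}):

  H_0: rank C_0 − rank ∂_1 = 5 − 4 = 1, and the invariant factors of ∂_1 are all 1, so H_0 ≅ Z.
  H_1: rank ker ∂_1 − rank ∂_2 = (10 − 4) − 6 = 0, and the invariant factors of ∂_2 are all 1, so H_1 ≅ 0.
  H_2: rank ker ∂_2 − rank ∂_3 = (10 − 6) − 4 = 0, and the invariant factors of ∂_3 are all 1, so H_2 ≅ 0.
  H_3: rank ker ∂_3 − rank ∂_4 = (5 − 4) − 0 = 1, and there is no ∂_4, so H_3 ≅ Z.

As a check, the Euler characteristic is 5 − 10 + 10 − 5 = 0, which agrees with 1 − 0 + 0 − 1 = 0.

H_0 ≅ Z,  H_1 = 0,  H_2 = 0,  H_3 ≅ Z.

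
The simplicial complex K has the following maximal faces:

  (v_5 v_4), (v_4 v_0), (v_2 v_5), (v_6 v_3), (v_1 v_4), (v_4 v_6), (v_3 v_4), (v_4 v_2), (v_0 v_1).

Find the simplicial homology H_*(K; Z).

We work with the vertex ordering v_0 < v_1 < v_2 < v_3 < v_4 < v_5 < v_6. The simplices of K, each written with vertices in increasing order, are:

  0-simplices (7): [v_0], [v_1], [v_2], [v_3], [v_4], [v_5], [v_6]
  1-simplices (9): [v_0,v_1], [v_0,v_4], [v_1,v_4], [v_2,v_4], [v_2,v_5], [v_3,v_4], [v_3,v_6], [v_4,v_5], [v_4,v_6]

Hence C_0 ≅ Z^7, C_1 ≅ Z^9.

∂_1: C_1 → C_0 sends each edge [p,q] (with p < q) to q − p. For instance
  ∂[v_2,v_5] = [v_5] − [v_2].
As a 7×9 matrix over Z this has rank 6, with invariant factors (1,1,1,1,1,1).

From H_k ≅ ker(∂_k) / im(∂_{k+1}) we obtain:

  H_0: rank C_0 − rank ∂_1 = 7 − 6 = 1, and the invariant factors of ∂_1 are all 1, so H_0 = Z.
  H_1: rank ker ∂_1 − rank ∂_2 = (9 − 6) − 0 = 3, and there is no ∂_2, so H_1 = Z^3.

H_0 ≅ Z,  H_1 ≅ Z^3.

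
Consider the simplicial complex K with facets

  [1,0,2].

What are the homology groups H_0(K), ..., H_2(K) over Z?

H_0 = Z,  H_1 = 0,  H_2 = 0.

Order the vertices as 0 < 1 < 2. Listing each simplex with vertices in this order, K has dimension 2 with simplices:

  0-simplices (3): [0], [1], [2]
  1-simplices (3): [0,1], [0,2], [1,2]
  2-simplices (1): [0,1,2]

so the chain groups are C_0 ≅ Z^3, C_1 ≅ Z^3, C_2 ≅ Z^1.

∂_1: C_1 → C_0 is given by ∂[p,q] = [q] − [p]. For instance
  ∂[1,2] = [2] − [1].
This gives a 3×3 integer matrix of rank 2; reducing to Smith normal form yields diagonal entries (1,1).

The boundary map ∂_2: C_2 → C_1 sends each 2-simplex [p,q,r] to [q,r] − [p,r] + [p,q]. For instance
  ∂[0,1,2] = [1,2] − [0,2] + [0,1].
The resulting 3×1 matrix has rank 1, and its Smith normal form has invariant factors (1).

Computing H_k = (kernel of ∂_k) / (image of ∂_{k+1}):

  H_0: rank C_0 − rank ∂_1 = 3 − 2 = 1, and the invariant factors of ∂_1 are all 1, so H_0 = Z.
  H_1: rank ker ∂_1 − rank ∂_2 = (3 − 2) − 1 = 0, and the invariant factors of ∂_2 are all 1, so H_1 = 0.
  H_2: rank ker ∂_2 − rank ∂_3 = (1 − 1) − 0 = 0, and there is no ∂_3, so H_2 = 0.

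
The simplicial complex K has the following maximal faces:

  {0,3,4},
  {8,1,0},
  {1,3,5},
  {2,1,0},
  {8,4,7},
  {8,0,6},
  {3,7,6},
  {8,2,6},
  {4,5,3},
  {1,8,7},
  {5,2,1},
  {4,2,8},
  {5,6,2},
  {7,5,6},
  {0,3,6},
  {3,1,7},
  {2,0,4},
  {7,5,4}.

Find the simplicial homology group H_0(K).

We work with the vertex ordering 0 < 1 < 2 < 3 < 4 < 5 < 6 < 7 < 8. The simplices of K, each written with vertices in increasing order, are:

  0-simplices (9): [0], [1], [2], [3], [4], [5], [6], [7], [8]
  1-simplices (27): (27 of them)
  2-simplices (18): [0,1,2], [0,1,8], [0,2,4], [0,3,4], [0,3,6], [0,6,8], [1,2,5], [1,3,5], [1,3,7], [1,7,8], [2,4,8], [2,5,6], [2,6,8], [3,4,5], [3,6,7], [4,5,7], [4,7,8], [5,6,7]

giving chain groups C_0 ≅ Z^9, C_1 ≅ Z^27, C_2 ≅ Z^18.

The boundary map ∂_1: C_1 → C_0 is given by ∂[p,q] = [q] − [p].
As a 9×27 matrix over Z this has rank 8, with invariant factors (1,1,1,1,1,1,1,1).

Boundary ∂_2: C_2 → C_1 acts by ∂[p,q,r] = [q,r] − [p,r] + [p,q]. For instance
  ∂[0,6,8] = [6,8] − [0,8] + [0,6],
  ∂[1,3,5] = [3,5] − [1,5] + [1,3].
As a 27×18 matrix over Z this has rank 18, with invariant factors (1,1,1,1,1,1,1,1,1,1,1,1,1,1,1,1,1,2).

Now H_k = ker ∂_k / im ∂_{k+1}, so:

  H_0: rank C_0 − rank ∂_1 = 9 − 8 = 1, and the invariant factors of ∂_1 are all 1, so H_0 ≅ Z.

H_0 ≅ Z.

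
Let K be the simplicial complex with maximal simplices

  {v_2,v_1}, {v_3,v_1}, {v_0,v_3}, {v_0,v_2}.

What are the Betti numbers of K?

Order the vertices as v_0 < v_1 < v_2 < v_3. Listing each simplex with vertices in this order, K has dimension 1 with simplices:

  0-simplices (4): [v_0], [v_1], [v_2], [v_3]
  1-simplices (4): [v_0,v_2], [v_0,v_3], [v_1,v_2], [v_1,v_3]

Hence C_0 ≅ Z^4, C_1 ≅ Z^4.

Boundary ∂_1: C_1 → C_0 is given by ∂[p,q] = [q] − [p].
The 4×4 boundary matrix has rank 3 and Smith normal form diag(1,1,1).

Reading off H_k = ker ∂_k / im ∂_{k+1}:

  H_0: rank C_0 − rank ∂_1 = 4 − 3 = 1, and the invariant factors of ∂_1 are all 1, so H_0 = Z.
  H_1: rank ker ∂_1 − rank ∂_2 = (4 − 3) − 0 = 1, and there is no ∂_2, so H_1 = Z.

Hence the Betti numbers are b_0 = 1, b_1 = 1.

b_0 = 1, b_1 = 1.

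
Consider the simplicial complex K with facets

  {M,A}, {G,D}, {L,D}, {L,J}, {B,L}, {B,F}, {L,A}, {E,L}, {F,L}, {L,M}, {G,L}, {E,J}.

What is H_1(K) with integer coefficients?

H_1 = Z^4.

Take the total order A < B < D < E < F < G < J < L < M on the vertex set. Then K (dimension 1) consists of the simplices:

  0-simplices (9): A, B, D, E, F, G, J, L, M
  1-simplices (12): AL, AM, BF, BL, DG, DL, EJ, EL, FL, GL, JL, LM

Hence C_0 ≅ Z^9, C_1 ≅ Z^12.

The boundary map ∂_1: C_1 → C_0 maps an edge to its endpoints' difference, ∂[p,q] = q − p. For instance
  ∂DG = G − D.
This gives a 9×12 integer matrix of rank 8; reducing to Smith normal form yields diagonal entries (1,1,1,1,1,1,1,1).

Now H_k = ker ∂_k / im ∂_{k+1}, so:

  H_1: rank ker ∂_1 − rank ∂_2 = (12 − 8) − 0 = 4, and there is no ∂_2, so H_1 ≅ Z^4.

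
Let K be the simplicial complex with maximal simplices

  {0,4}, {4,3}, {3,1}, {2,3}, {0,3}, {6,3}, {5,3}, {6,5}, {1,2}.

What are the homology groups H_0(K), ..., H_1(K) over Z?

H_0 = Z,  H_1 = Z^3.

Take the total order 0 < 1 < 2 < 3 < 4 < 5 < 6 on the vertex set. Then K (dimension 1) consists of the simplices:

  0-simplices (7): [0], [1], [2], [3], [4], [5], [6]
  1-simplices (9): [0,3], [0,4], [1,2], [1,3], [2,3], [3,4], [3,5], [3,6], [5,6]

Hence C_0 ≅ Z^7, C_1 ≅ Z^9.

∂_1: C_1 → C_0 maps an edge to its endpoints' difference, ∂[p,q] = q − p. For instance
  ∂[2,3] = [3] − [2].
As a 7×9 matrix over Z this has rank 6, with invariant factors (1,1,1,1,1,1).

Now H_k = ker ∂_k / im ∂_{k+1}, so:

  H_0: rank C_0 − rank ∂_1 = 7 − 6 = 1, and the invariant factors of ∂_1 are all 1, so H_0 = Z.
  H_1: rank ker ∂_1 − rank ∂_2 = (9 − 6) − 0 = 3, and there is no ∂_2, so H_1 = Z^3.

(K is a triangulation of a wedge of 3 circles.)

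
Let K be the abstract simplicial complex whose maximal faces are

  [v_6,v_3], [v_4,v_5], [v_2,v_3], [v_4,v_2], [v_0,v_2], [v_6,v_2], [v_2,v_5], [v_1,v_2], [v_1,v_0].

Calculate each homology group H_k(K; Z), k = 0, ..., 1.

H_0 ≅ Z,  H_1 ≅ Z^3.

We work with the vertex ordering v_0 < v_1 < v_2 < v_3 < v_4 < v_5 < v_6. The simplices of K, each written with vertices in increasing order, are:

  0-simplices (7): [v_0], [v_1], [v_2], [v_3], [v_4], [v_5], [v_6]
  1-simplices (9): [v_0,v_1], [v_0,v_2], [v_1,v_2], [v_2,v_3], [v_2,v_4], [v_2,v_5], [v_2,v_6], [v_3,v_6], [v_4,v_5]

Hence C_0 ≅ Z^7, C_1 ≅ Z^9.

∂_1: C_1 → C_0 sends each edge [p,q] (with p < q) to q − p. For instance
  ∂[v_3,v_6] = [v_6] − [v_3].
The resulting 7×9 matrix has rank 6, and its Smith normal form has invariant factors (1,1,1,1,1,1).

Computing H_k = (kernel of ∂_k) / (image of ∂_{k+1}):

  H_0: rank C_0 − rank ∂_1 = 7 − 6 = 1, and the invariant factors of ∂_1 are all 1, so H_0 = Z.
  H_1: rank ker ∂_1 − rank ∂_2 = (9 − 6) − 0 = 3, and there is no ∂_2, so H_1 = Z^3.

(K is a triangulation of a wedge of 3 circles.)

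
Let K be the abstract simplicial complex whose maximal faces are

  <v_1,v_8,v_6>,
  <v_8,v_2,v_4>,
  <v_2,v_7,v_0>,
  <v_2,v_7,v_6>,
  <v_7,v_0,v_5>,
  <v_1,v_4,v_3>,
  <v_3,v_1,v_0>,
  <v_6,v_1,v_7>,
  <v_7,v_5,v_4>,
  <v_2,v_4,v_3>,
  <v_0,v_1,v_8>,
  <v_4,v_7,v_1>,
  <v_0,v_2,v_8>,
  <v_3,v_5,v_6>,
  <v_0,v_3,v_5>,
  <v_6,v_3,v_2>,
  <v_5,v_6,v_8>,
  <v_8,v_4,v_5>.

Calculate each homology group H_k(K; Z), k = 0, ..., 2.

We work with the vertex ordering v_0 < v_1 < v_2 < v_3 < v_4 < v_5 < v_6 < v_7 < v_8. The simplices of K, each written with vertices in increasing order, are:

  0-simplices (9): [v_0], [v_1], [v_2], [v_3], [v_4], [v_5], [v_6], [v_7], [v_8]
  1-simplices (27): (27 of them)
  2-simplices (18): (18 of them)

giving chain groups C_0 ≅ Z^9, C_1 ≅ Z^27, C_2 ≅ Z^18.

∂_1: C_1 → C_0 sends each edge [p,q] (with p < q) to q − p. For instance
  ∂[v_1,v_6] = [v_6] − [v_1].
The resulting 9×27 matrix has rank 8, and its Smith normal form has invariant factors (1,1,1,1,1,1,1,1).

Boundary ∂_2: C_2 → C_1 maps a triangle to the signed sum of its edges. For instance
  ∂[v_5,v_6,v_8] = [v_6,v_8] − [v_5,v_8] + [v_5,v_6],
  ∂[v_4,v_5,v_7] = [v_5,v_7] − [v_4,v_7] + [v_4,v_5].
As a 27×18 matrix over Z this has rank 17, with invariant factors (1,1,1,1,1,1,1,1,1,1,1,1,1,1,1,1,1).

From H_k ≅ ker(∂_k) / im(∂_{k+1}) we obtain:

  H_0: rank C_0 − rank ∂_1 = 9 − 8 = 1, and the invariant factors of ∂_1 are all 1, so H_0 ≅ Z.
  H_1: rank ker ∂_1 − rank ∂_2 = (27 − 8) − 17 = 2, and the invariant factors of ∂_2 are all 1, so H_1 ≅ Z^2.
  H_2: rank ker ∂_2 − rank ∂_3 = (18 − 17) − 0 = 1, and there is no ∂_3, so H_2 ≅ Z.

(K is a triangulation of the torus T^2.)

H_0 = Z,  H_1 = Z^2,  H_2 = Z.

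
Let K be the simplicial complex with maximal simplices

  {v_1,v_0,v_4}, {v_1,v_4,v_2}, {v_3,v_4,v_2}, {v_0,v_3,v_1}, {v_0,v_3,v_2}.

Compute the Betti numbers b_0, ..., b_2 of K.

b_0 = 1, b_1 = 1, b_2 = 0.

Order the vertices as v_0 < v_1 < v_2 < v_3 < v_4. Listing each simplex with vertices in this order, K has dimension 2 with simplices:

  0-simplices (5): [v_0], [v_1], [v_2], [v_3], [v_4]
  1-simplices (10): [v_0,v_1], [v_0,v_2], [v_0,v_3], [v_0,v_4], [v_1,v_2], [v_1,v_3], [v_1,v_4], [v_2,v_3], [v_2,v_4], [v_3,v_4]
  2-simplices (5): [v_0,v_1,v_3], [v_0,v_1,v_4], [v_0,v_2,v_3], [v_1,v_2,v_4], [v_2,v_3,v_4]

Hence C_0 ≅ Z^5, C_1 ≅ Z^10, C_2 ≅ Z^5.

∂_1: C_1 → C_0 sends each edge [p,q] (with p < q) to q − p.
As a 5×10 matrix over Z this has rank 4, with invariant factors (1,1,1,1).

The boundary map ∂_2: C_2 → C_1 acts by ∂[p,q,r] = [q,r] − [p,r] + [p,q]. For instance
  ∂[v_1,v_2,v_4] = [v_2,v_4] − [v_1,v_4] + [v_1,v_2],
  ∂[v_0,v_1,v_4] = [v_1,v_4] − [v_0,v_4] + [v_0,v_1].
The 10×5 boundary matrix has rank 5 and Smith normal form diag(1,1,1,1,1).

From H_k ≅ ker(∂_k) / im(∂_{k+1}) we obtain:

  H_0: rank C_0 − rank ∂_1 = 5 − 4 = 1, and the invariant factors of ∂_1 are all 1, so H_0 = Z.
  H_1: rank ker ∂_1 − rank ∂_2 = (10 − 4) − 5 = 1, and the invariant factors of ∂_2 are all 1, so H_1 = Z.
  H_2: rank ker ∂_2 − rank ∂_3 = (5 − 5) − 0 = 0, and there is no ∂_3, so H_2 = 0.

(K is a triangulation of the Möbius band.)

Hence the Betti numbers are b_0 = 1, b_1 = 1, b_2 = 0.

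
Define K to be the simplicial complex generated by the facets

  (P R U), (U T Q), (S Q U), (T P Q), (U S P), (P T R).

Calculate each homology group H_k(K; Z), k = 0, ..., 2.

Take the total order P < Q < R < S < T < U on the vertex set. Then K (dimension 2) consists of the simplices:

  0-simplices (6): P, Q, R, S, T, U
  1-simplices (12): PQ, PR, PS, PT, PU, QS, QT, QU, RT, RU, SU, TU
  2-simplices (6): PQT, PRT, PRU, PSU, QSU, QTU

giving chain groups C_0 ≅ Z^6, C_1 ≅ Z^12, C_2 ≅ Z^6.

Boundary ∂_1: C_1 → C_0 maps an edge to its endpoints' difference, ∂[p,q] = q − p.
The 6×12 boundary matrix has rank 5 and Smith normal form diag(1,1,1,1,1).

Boundary ∂_2: C_2 → C_1 acts by ∂[p,q,r] = [q,r] − [p,r] + [p,q]. For instance
  ∂PRT = RT − PT + PR,
  ∂QTU = TU − QU + QT.
The resulting 12×6 matrix has rank 6, and its Smith normal form has invariant factors (1,1,1,1,1,1).

From H_k ≅ ker(∂_k) / im(∂_{k+1}) we obtain:

  H_0: rank C_0 − rank ∂_1 = 6 − 5 = 1, and the invariant factors of ∂_1 are all 1, so H_0 = Z.
  H_1: rank ker ∂_1 − rank ∂_2 = (12 − 5) − 6 = 1, and the invariant factors of ∂_2 are all 1, so H_1 = Z.
  H_2: rank ker ∂_2 − rank ∂_3 = (6 − 6) − 0 = 0, and there is no ∂_3, so H_2 = 0.

(K is a triangulation of the cylinder S^1 x I.)

H_0 ≅ Z,  H_1 ≅ Z,  H_2 = 0.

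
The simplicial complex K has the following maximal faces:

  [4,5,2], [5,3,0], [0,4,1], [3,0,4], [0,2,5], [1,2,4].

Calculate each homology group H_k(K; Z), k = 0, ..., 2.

H_0 ≅ Z,  H_1 ≅ Z,  H_2 = 0.

Order the vertices as 0 < 1 < 2 < 3 < 4 < 5. Listing each simplex with vertices in this order, K has dimension 2 with simplices:

  0-simplices (6): [0], [1], [2], [3], [4], [5]
  1-simplices (12): [0,1], [0,2], [0,3], [0,4], [0,5], [1,2], [1,4], [2,4], [2,5], [3,4], [3,5], [4,5]
  2-simplices (6): [0,1,4], [0,2,5], [0,3,4], [0,3,5], [1,2,4], [2,4,5]

so the chain groups are C_0 ≅ Z^6, C_1 ≅ Z^12, C_2 ≅ Z^6.

∂_1: C_1 → C_0 maps an edge to its endpoints' difference, ∂[p,q] = q − p. For instance
  ∂[0,3] = [3] − [0].
As a 6×12 matrix over Z this has rank 5, with invariant factors (1,1,1,1,1).

Boundary ∂_2: C_2 → C_1 sends each 2-simplex [p,q,r] to [q,r] − [p,r] + [p,q]. For instance
  ∂[0,1,4] = [1,4] − [0,4] + [0,1],
  ∂[0,3,4] = [3,4] − [0,4] + [0,3].
As a 12×6 matrix over Z this has rank 6, with invariant factors (1,1,1,1,1,1).

Reading off H_k = ker ∂_k / im ∂_{k+1}:

  H_0: rank C_0 − rank ∂_1 = 6 − 5 = 1, and the invariant factors of ∂_1 are all 1, so H_0 ≅ Z.
  H_1: rank ker ∂_1 − rank ∂_2 = (12 − 5) − 6 = 1, and the invariant factors of ∂_2 are all 1, so H_1 ≅ Z.
  H_2: rank ker ∂_2 − rank ∂_3 = (6 − 6) − 0 = 0, and there is no ∂_3, so H_2 ≅ 0.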